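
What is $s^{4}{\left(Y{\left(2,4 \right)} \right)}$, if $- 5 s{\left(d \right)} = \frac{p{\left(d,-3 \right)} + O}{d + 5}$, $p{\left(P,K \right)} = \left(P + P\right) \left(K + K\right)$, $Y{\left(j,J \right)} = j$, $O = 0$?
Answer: $\frac{331776}{1500625} \approx 0.22109$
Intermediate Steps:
$p{\left(P,K \right)} = 4 K P$ ($p{\left(P,K \right)} = 2 P 2 K = 4 K P$)
$s{\left(d \right)} = \frac{12 d}{5 \left(5 + d\right)}$ ($s{\left(d \right)} = - \frac{\left(4 \left(-3\right) d + 0\right) \frac{1}{d + 5}}{5} = - \frac{\left(- 12 d + 0\right) \frac{1}{5 + d}}{5} = - \frac{- 12 d \frac{1}{5 + d}}{5} = - \frac{\left(-12\right) d \frac{1}{5 + d}}{5} = \frac{12 d}{5 \left(5 + d\right)}$)
$s^{4}{\left(Y{\left(2,4 \right)} \right)} = \left(\frac{12}{5} \cdot 2 \frac{1}{5 + 2}\right)^{4} = \left(\frac{12}{5} \cdot 2 \cdot \frac{1}{7}\right)^{4} = \left(\frac{24}{35}\right)^{4} = \frac{331776}{1500625}$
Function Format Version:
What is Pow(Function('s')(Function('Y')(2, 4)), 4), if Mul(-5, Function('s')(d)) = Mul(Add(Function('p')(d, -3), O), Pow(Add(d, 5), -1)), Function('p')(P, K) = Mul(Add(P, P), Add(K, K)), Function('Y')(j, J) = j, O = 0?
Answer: Rational(331776, 1500625) ≈ 0.22109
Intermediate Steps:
Function('p')(P, K) = Mul(4, K, P) (Function('p')(P, K) = Mul(Mul(2, P), Mul(2, K)) = Mul(4, K, P))
Function('s')(d) = Mul(Rational(12, 5), d, Pow(Add(5, d), -1)) (Function('s')(d) = Mul(Rational(-1, 5), Mul(Add(Mul(4, -3, d), 0), Pow(Add(d, 5), -1))) = Mul(Rational(-1, 5), Mul(Add(Mul(-12, d), 0), Pow(Add(5, d), -1))) = Mul(Rational(-1, 5), Mul(Mul(-12, d), Pow(Add(5, d), -1))) = Mul(Rational(-1, 5), Mul(-12, d, Pow(Add(5, d), -1))) = Mul(Rational(12, 5), d, Pow(Add(5, d), -1)))
Pow(Function('s')(Function('Y')(2, 4)), 4) = Pow(Mul(Rational(12, 5), 2, Pow(Add(5, 2), -1)), 4) = Pow(Mul(Rational(12, 5), 2, Pow(7, -1)), 4) = Pow(Mul(Rational(12, 5), 2, Rational(1, 7)), 4) = Pow(Rational(24, 35), 4) = Rational(331776, 1500625)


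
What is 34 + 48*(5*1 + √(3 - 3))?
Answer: 274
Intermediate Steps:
34 + 48*(5*1 + √(3 - 3)) = 34 + 48*(5 + √0) = 34 + 48*(5 + 0) = 34 + 48*5 = 34 + 240 = 274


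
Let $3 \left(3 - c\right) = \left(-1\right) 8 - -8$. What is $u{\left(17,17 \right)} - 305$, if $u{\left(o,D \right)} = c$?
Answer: $-302$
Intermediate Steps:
$c = 3$ ($c = 3 - \frac{\left(-1\right) 8 - -8}{3} = 3 - \frac{-8 + 8}{3} = 3 - 0 = 3 + 0 = 3$)
$u{\left(o,D \right)} = 3$
$u{\left(17,17 \right)} - 305 = 3 - 305 = -302$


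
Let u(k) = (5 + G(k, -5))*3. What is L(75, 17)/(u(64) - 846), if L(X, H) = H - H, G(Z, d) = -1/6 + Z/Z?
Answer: 0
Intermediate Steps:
G(Z, d) = 5/6 (G(Z, d) = -1*1/6 + 1 = -1/6 + 1 = 5/6)
L(X, H) = 0
u(k) = 35/2 (u(k) = (5 + 5/6)*3 = (35/6)*3 = 35/2)
L(75, 17)/(u(64) - 846) = 0/(35/2 - 846) = 0/(-1657/2) = 0*(-2/1657) = 0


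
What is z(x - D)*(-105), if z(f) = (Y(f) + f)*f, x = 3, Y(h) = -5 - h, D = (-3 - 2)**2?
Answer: -11550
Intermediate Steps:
D = 25 (D = (-5)**2 = 25)
z(f) = -5*f (z(f) = ((-5 - f) + f)*f = -5*f)
z(x - D)*(-105) = -5*(3 - 1*25)*(-105) = -5*(3 - 25)*(-105) = -5*(-22)*(-105) = 110*(-105) = -11550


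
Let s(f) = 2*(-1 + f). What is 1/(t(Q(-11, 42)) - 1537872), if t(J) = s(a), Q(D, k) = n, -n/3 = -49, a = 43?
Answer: -1/1537788 ≈ -6.5029e-7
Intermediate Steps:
n = 147 (n = -3*(-49) = 147)
s(f) = -2 + 2*f
Q(D, k) = 147
t(J) = 84 (t(J) = -2 + 2*43 = -2 + 86 = 84)
1/(t(Q(-11, 42)) - 1537872) = 1/(84 - 1537872) = 1/(-1537788) = -1/1537788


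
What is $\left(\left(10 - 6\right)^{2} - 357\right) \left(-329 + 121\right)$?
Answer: $70928$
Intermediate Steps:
$\left(\left(10 - 6\right)^{2} - 357\right) \left(-329 + 121\right) = \left(4^{2} - 357\right) \left(-208\right) = \left(16 - 357\right) \left(-208\right) = \left(-341\right) \left(-208\right) = 70928$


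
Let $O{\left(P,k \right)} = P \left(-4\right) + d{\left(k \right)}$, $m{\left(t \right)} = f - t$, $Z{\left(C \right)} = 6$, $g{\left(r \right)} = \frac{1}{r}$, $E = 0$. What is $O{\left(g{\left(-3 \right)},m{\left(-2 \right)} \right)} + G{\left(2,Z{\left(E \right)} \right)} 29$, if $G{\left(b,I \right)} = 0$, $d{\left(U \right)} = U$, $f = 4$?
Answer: $\frac{22}{3} \approx 7.3333$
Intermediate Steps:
$m{\left(t \right)} = 4 - t$
$O{\left(P,k \right)} = k - 4 P$ ($O{\left(P,k \right)} = P \left(-4\right) + k = - 4 P + k = k - 4 P$)
$O{\left(g{\left(-3 \right)},m{\left(-2 \right)} \right)} + G{\left(2,Z{\left(E \right)} \right)} 29 = \left(\left(4 - -2\right) - \frac{4}{-3}\right) + 0 \cdot 29 = \left(\left(4 + 2\right) - - \frac{4}{3}\right) + 0 = \left(6 + \frac{4}{3}\right) + 0 = \frac{22}{3} + 0 = \frac{22}{3}$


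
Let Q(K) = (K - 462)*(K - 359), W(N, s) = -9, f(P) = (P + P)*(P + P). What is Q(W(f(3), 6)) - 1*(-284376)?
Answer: 457704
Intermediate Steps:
f(P) = 4*P² (f(P) = (2*P)*(2*P) = 4*P²)
Q(K) = (-462 + K)*(-359 + K)
Q(W(f(3), 6)) - 1*(-284376) = (165858 + (-9)² - 821*(-9)) - 1*(-284376) = (165858 + 81 + 7389) + 284376 = 173328 + 284376 = 457704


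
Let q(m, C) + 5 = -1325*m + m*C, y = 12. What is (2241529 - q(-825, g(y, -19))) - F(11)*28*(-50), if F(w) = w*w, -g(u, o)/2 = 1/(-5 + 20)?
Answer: 1317699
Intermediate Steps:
g(u, o) = -2/15 (g(u, o) = -2/(-5 + 20) = -2/15)
F(w) = w**2
q(m, C) = -5 - 1325*m + C*m (q(m, C) = -5 + (-1325*m + m*C) = -5 + (-1325*m + C*m) = -5 - 1325*m + C*m)
(2241529 - q(-825, g(y, -19))) - F(11)*28*(-50) = (2241529 - (-5 - 1325*(-825) - 2/15*(-825))) - 11**2*28*(-50) = (2241529 - (-5 + 1093125 + 110)) - 121*28*(-50) = (2241529 - 1*1093230) - 3388*(-50) = (2241529 - 1093230) - 1*(-169400) = 1148299 + 169400 = 1317699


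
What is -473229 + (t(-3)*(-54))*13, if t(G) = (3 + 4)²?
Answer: -507627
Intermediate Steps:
t(G) = 49 (t(G) = 7² = 49)
-473229 + (t(-3)*(-54))*13 = -473229 + (49*(-54))*13 = -473229 - 2646*13 = -473229 - 34398 = -507627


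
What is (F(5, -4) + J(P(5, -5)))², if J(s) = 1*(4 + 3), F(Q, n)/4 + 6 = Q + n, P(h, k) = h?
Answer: 169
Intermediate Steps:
F(Q, n) = -24 + 4*Q + 4*n (F(Q, n) = -24 + 4*(Q + n) = -24 + (4*Q + 4*n) = -24 + 4*Q + 4*n)
J(s) = 7 (J(s) = 1*7 = 7)
(F(5, -4) + J(P(5, -5)))² = ((-24 + 4*5 + 4*(-4)) + 7)² = ((-24 + 20 - 16) + 7)² = (-20 + 7)² = (-13)² = 169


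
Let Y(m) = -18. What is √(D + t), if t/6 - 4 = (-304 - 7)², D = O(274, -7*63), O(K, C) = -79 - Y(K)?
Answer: √580289 ≈ 761.77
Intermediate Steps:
O(K, C) = -61 (O(K, C) = -79 - 1*(-18) = -79 + 18 = -61)
D = -61
t = 580350 (t = 24 + 6*(-304 - 7)² = 24 + 6*(-311)² = 24 + 6*96721 = 24 + 580326 = 580350)
√(D + t) = √(-61 + 580350) = √580289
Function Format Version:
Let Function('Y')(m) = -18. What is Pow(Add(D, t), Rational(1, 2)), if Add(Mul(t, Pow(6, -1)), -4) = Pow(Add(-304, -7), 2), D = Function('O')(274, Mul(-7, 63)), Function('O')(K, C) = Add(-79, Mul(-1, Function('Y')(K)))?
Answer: Pow(580289, Rational(1, 2)) ≈ 761.77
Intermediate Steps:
Function('O')(K, C) = -61 (Function('O')(K, C) = Add(-79, Mul(-1, -18)) = Add(-79, 18) = -61)
D = -61
t = 580350 (t = Add(24, Mul(6, Pow(Add(-304, -7), 2))) = Add(24, Mul(6, Pow(-311, 2))) = Add(24, Mul(6, 96721)) = Add(24, 580326) = 580350)
Pow(Add(D, t), Rational(1, 2)) = Pow(Add(-61, 580350), Rational(1, 2)) = Pow(580289, Rational(1, 2))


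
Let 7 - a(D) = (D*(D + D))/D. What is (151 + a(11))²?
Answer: 18496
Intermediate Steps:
a(D) = 7 - 2*D (a(D) = 7 - D*(D + D)/D = 7 - D*(2*D)/D = 7 - 2*D²/D = 7 - 2*D)
(151 + a(11))² = (151 + (7 - 2*11))² = (151 + (7 - 22))² = (151 - 15)² = 136² = 18496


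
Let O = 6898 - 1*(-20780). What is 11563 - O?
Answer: -16115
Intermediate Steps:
O = 27678 (O = 6898 + 20780 = 27678)
11563 - O = 11563 - 1*27678 = 11563 - 27678 = -16115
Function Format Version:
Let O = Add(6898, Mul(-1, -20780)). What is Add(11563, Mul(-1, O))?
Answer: -16115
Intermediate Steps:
O = 27678 (O = Add(6898, 20780) = 27678)
Add(11563, Mul(-1, O)) = Add(11563, Mul(-1, 27678)) = Add(11563, -27678) = -16115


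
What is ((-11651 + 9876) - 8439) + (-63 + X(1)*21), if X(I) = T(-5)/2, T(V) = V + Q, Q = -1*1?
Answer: -10340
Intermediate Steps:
Q = -1
T(V) = -1 + V (T(V) = V - 1 = -1 + V)
X(I) = -3 (X(I) = (-1 - 5)/2 = -6*1/2 = -3)
((-11651 + 9876) - 8439) + (-63 + X(1)*21) = ((-11651 + 9876) - 8439) + (-63 - 3*21) = (-1775 - 8439) + (-63 - 63) = -10214 - 126 = -10340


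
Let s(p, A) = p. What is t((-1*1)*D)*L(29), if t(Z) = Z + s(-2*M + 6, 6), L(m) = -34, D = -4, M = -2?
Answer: -476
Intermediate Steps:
t(Z) = 10 + Z (t(Z) = Z + (-2*(-2) + 6) = Z + (4 + 6) = Z + 10 = 10 + Z)
t((-1*1)*D)*L(29) = (10 - 1*1*(-4))*(-34) = (10 - 1*(-4))*(-34) = (10 + 4)*(-34) = 14*(-34) = -476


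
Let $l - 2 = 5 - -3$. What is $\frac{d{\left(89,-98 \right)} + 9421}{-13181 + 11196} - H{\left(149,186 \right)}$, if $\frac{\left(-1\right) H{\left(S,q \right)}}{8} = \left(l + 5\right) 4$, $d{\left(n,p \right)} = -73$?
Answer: $\frac{943452}{1985} \approx 475.29$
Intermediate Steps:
$l = 10$ ($l = 2 + \left(5 - -3\right) = 2 + \left(5 + 3\right) = 2 + 8 = 10$)
$H{\left(S,q \right)} = -480$ ($H{\left(S,q \right)} = - 8 \left(10 + 5\right) 4 = - 8 \cdot 15 \cdot 4 = \left(-8\right) 60 = -480$)
$\frac{d{\left(89,-98 \right)} + 9421}{-13181 + 11196} - H{\left(149,186 \right)} = \frac{-73 + 9421}{-13181 + 11196} - -480 = \frac{9348}{-1985} + 480 = 9348 \left(- \frac{1}{1985}\right) + 480 = - \frac{9348}{1985} + 480 = \frac{943452}{1985}$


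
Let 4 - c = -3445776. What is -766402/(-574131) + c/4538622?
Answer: 909456349204/434293931247 ≈ 2.0941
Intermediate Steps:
c = 3445780 (c = 4 - 1*(-3445776) = 4 + 3445776 = 3445780)
-766402/(-574131) + c/4538622 = -766402/(-574131) + 3445780/4538622 = -766402*(-1/574131) + 3445780*(1/4538622) = 766402/574131 + 1722890/2269311 = 909456349204/434293931247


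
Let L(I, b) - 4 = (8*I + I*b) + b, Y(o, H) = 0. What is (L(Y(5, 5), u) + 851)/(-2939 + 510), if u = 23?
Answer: -878/2429 ≈ -0.36147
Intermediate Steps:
L(I, b) = 4 + b + 8*I + I*b (L(I, b) = 4 + ((8*I + I*b) + b) = 4 + (b + 8*I + I*b) = 4 + b + 8*I + I*b)
(L(Y(5, 5), u) + 851)/(-2939 + 510) = ((4 + 23 + 8*0 + 0*23) + 851)/(-2939 + 510) = ((4 + 23 + 0 + 0) + 851)/(-2429) = (27 + 851)*(-1/2429) = 878*(-1/2429) = -878/2429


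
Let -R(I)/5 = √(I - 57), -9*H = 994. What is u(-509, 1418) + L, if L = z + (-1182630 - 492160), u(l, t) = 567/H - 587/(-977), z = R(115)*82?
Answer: -232350944739/138734 - 410*√58 ≈ -1.6779e+6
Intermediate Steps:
H = -994/9 (H = -⅑*994 = -994/9 ≈ -110.44)
R(I) = -5*√(-57 + I) (R(I) = -5*√(I - 57) = -5*√(-57 + I))
z = -410*√58 (z = -5*√(-57 + 115)*82 = -5*√58*82 = -410*√58 ≈ -3122.5)
u(l, t) = -628879/138734 (u(l, t) = 567/(-994/9) - 587/(-977) = 567*(-9/994) - 587*(-1/977) = -729/142 + 587/977 = -628879/138734)
L = -1674790 - 410*√58 (L = -410*√58 + (-1182630 - 492160) = -410*√58 - 1674790 = -1674790 - 410*√58 ≈ -1.6779e+6)
u(-509, 1418) + L = -628879/138734 + (-1674790 - 410*√58) = -232350944739/138734 - 410*√58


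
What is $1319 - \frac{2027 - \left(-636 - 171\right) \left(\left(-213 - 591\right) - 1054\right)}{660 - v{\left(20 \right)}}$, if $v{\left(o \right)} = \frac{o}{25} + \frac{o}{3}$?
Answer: $\frac{35371057}{9788} \approx 3613.7$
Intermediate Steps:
$v{\left(o \right)} = \frac{28 o}{75}$ ($v{\left(o \right)} = o \frac{1}{25} + o \frac{1}{3} = \frac{o}{25} + \frac{o}{3} = \frac{28 o}{75}$)
$1319 - \frac{2027 - \left(-636 - 171\right) \left(\left(-213 - 591\right) - 1054\right)}{660 - v{\left(20 \right)}} = 1319 - \frac{2027 - \left(-636 - 171\right) \left(\left(-213 - 591\right) - 1054\right)}{660 - \frac{28}{75} \cdot 20} = 1319 - \frac{2027 - - 807 \left(\left(-213 - 591\right) - 1054\right)}{660 - \frac{112}{15}} = 1319 - \frac{2027 - - 807 \left(-804 - 1054\right)}{660 - \frac{112}{15}} = 1319 - \frac{2027 - \left(-807\right) \left(-1858\right)}{\frac{9788}{15}} = 1319 - \left(2027 - 1499406\right) \frac{15}{9788} = 1319 - \left(-1497379\right) \frac{15}{9788} = 1319 - - \frac{22460685}{9788} = 1319 + \frac{22460685}{9788} = \frac{35371057}{9788}$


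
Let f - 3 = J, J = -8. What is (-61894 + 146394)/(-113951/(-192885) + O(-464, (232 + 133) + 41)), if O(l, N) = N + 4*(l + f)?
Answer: -16298782500/283426999 ≈ -57.506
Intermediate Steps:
f = -5 (f = 3 - 8 = -5)
O(l, N) = -20 + N + 4*l (O(l, N) = N + 4*(l - 5) = N + 4*(-5 + l) = N + (-20 + 4*l) = -20 + N + 4*l)
(-61894 + 146394)/(-113951/(-192885) + O(-464, (232 + 133) + 41)) = (-61894 + 146394)/(-113951/(-192885) + (-20 + ((232 + 133) + 41) + 4*(-464))) = 84500/(-113951*(-1/192885) + (-20 + (365 + 41) - 1856)) = 84500/(113951/192885 + (-20 + 406 - 1856)) = 84500/(113951/192885 - 1470) = 84500/(-283426999/192885) = 84500*(-192885/283426999) = -16298782500/283426999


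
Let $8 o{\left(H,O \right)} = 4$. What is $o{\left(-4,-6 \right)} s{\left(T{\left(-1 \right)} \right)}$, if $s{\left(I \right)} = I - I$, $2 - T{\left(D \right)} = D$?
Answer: $0$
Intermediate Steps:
$T{\left(D \right)} = 2 - D$
$o{\left(H,O \right)} = \frac{1}{2}$ ($o{\left(H,O \right)} = \frac{1}{8} \cdot 4 = \frac{1}{2}$)
$s{\left(I \right)} = 0$
$o{\left(-4,-6 \right)} s{\left(T{\left(-1 \right)} \right)} = \frac{1}{2} \cdot 0 = 0$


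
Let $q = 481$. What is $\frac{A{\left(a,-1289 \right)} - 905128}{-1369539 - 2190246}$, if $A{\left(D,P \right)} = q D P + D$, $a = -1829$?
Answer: $- \frac{1133089504}{3559785} \approx -318.3$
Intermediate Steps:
$A{\left(D,P \right)} = D + 481 D P$ ($A{\left(D,P \right)} = 481 D P + D = D + 481 D P$)
$\frac{A{\left(a,-1289 \right)} - 905128}{-1369539 - 2190246} = \frac{- 1829 \left(1 + 481 \left(-1289\right)\right) - 905128}{-1369539 - 2190246} = \frac{- 1829 \left(1 - 620009\right) - 905128}{-3559785} = \left(\left(-1829\right) \left(-620008\right) - 905128\right) \left(- \frac{1}{3559785}\right) = \left(1133994632 - 905128\right) \left(- \frac{1}{3559785}\right) = 1133089504 \left(- \frac{1}{3559785}\right) = - \frac{1133089504}{3559785}$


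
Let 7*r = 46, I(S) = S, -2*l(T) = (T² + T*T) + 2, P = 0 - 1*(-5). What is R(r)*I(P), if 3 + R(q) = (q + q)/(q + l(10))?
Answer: -10375/661 ≈ -15.696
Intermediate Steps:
P = 5 (P = 0 + 5 = 5)
l(T) = -1 - T² (l(T) = -((T² + T*T) + 2)/2 = -((T² + T²) + 2)/2 = -(2*T² + 2)/2 = -(2 + 2*T²)/2 = -1 - T²)
r = 46/7 (r = (⅐)*46 = 46/7 ≈ 6.5714)
R(q) = -3 + 2*q/(-101 + q) (R(q) = -3 + (q + q)/(q + (-1 - 1*10²)) = -3 + (2*q)/(q + (-1 - 1*100)) = -3 + (2*q)/(q + (-1 - 100)) = -3 + (2*q)/(q - 101) = -3 + (2*q)/(-101 + q) = -3 + 2*q/(-101 + q))
R(r)*I(P) = ((303 - 1*46/7)/(-101 + 46/7))*5 = ((303 - 46/7)/(-661/7))*5 = -7/661*2075/7*5 = -2075/661*5 = -10375/661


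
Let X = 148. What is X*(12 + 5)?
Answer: 2516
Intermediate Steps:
X*(12 + 5) = 148*(12 + 5) = 148*17 = 2516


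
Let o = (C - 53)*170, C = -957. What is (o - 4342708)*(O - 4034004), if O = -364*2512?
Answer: 22338970143776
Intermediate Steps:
O = -914368
o = -171700 (o = (-957 - 53)*170 = -1010*170 = -171700)
(o - 4342708)*(O - 4034004) = (-171700 - 4342708)*(-914368 - 4034004) = -4514408*(-4948372) = 22338970143776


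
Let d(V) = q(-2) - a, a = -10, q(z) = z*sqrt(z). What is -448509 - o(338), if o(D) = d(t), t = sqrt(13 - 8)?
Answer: -448519 + 2*I*sqrt(2) ≈ -4.4852e+5 + 2.8284*I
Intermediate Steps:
q(z) = z**(3/2)
t = sqrt(5) ≈ 2.2361
d(V) = 10 - 2*I*sqrt(2) (d(V) = (-2)**(3/2) - 1*(-10) = -2*I*sqrt(2) + 10 = 10 - 2*I*sqrt(2))
o(D) = 10 - 2*I*sqrt(2)
-448509 - o(338) = -448509 - (10 - 2*I*sqrt(2)) = -448509 + (-10 + 2*I*sqrt(2)) = -448519 + 2*I*sqrt(2)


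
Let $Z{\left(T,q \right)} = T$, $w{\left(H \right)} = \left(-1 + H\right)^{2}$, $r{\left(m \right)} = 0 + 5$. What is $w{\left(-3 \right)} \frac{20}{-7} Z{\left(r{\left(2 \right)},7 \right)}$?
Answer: $- \frac{1600}{7} \approx -228.57$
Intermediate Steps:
$r{\left(m \right)} = 5$
$w{\left(-3 \right)} \frac{20}{-7} Z{\left(r{\left(2 \right)},7 \right)} = \left(-1 - 3\right)^{2} \frac{20}{-7} \cdot 5 = \left(-4\right)^{2} \cdot 20 \left(- \frac{1}{7}\right) 5 = 16 \left(- \frac{20}{7}\right) 5 = \left(- \frac{320}{7}\right) 5 = - \frac{1600}{7}$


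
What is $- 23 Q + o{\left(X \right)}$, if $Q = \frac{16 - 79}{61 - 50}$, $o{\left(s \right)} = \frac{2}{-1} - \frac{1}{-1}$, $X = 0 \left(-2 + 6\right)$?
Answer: $\frac{1438}{11} \approx 130.73$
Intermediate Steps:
$X = 0$ ($X = 0 \cdot 4 = 0$)
$o{\left(s \right)} = -1$ ($o{\left(s \right)} = 2 \left(-1\right) - -1 = -2 + 1 = -1$)
$Q = - \frac{63}{11} \approx -5.7273$
$- 23 Q + o{\left(X \right)} = \left(-23\right) \left(- \frac{63}{11}\right) - 1 = \frac{1449}{11} - 1 = \frac{1438}{11}$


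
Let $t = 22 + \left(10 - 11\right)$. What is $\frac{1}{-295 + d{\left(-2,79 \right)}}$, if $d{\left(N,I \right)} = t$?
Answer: $- \frac{1}{274} \approx -0.0036496$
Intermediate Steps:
$t = 21$ ($t = 22 + \left(10 - 11\right) = 22 - 1 = 21$)
$d{\left(N,I \right)} = 21$
$\frac{1}{-295 + d{\left(-2,79 \right)}} = \frac{1}{-295 + 21} = \frac{1}{-274} = - \frac{1}{274}$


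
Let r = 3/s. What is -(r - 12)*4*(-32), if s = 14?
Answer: -10560/7 ≈ -1508.6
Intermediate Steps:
r = 3/14 ≈ 0.21429
-(r - 12)*4*(-32) = -(3/14 - 12)*4*(-32) = -(-165)*4/14*(-32) = -1*(-330/7)*(-32) = (330/7)*(-32) = -10560/7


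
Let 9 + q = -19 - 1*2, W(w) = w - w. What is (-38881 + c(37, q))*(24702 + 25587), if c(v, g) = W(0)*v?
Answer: -1955286609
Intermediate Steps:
W(w) = 0
q = -30 (q = -9 + (-19 - 1*2) = -9 + (-19 - 2) = -9 - 21 = -30)
c(v, g) = 0 (c(v, g) = 0*v = 0)
(-38881 + c(37, q))*(24702 + 25587) = (-38881 + 0)*(24702 + 25587) = -38881*50289 = -1955286609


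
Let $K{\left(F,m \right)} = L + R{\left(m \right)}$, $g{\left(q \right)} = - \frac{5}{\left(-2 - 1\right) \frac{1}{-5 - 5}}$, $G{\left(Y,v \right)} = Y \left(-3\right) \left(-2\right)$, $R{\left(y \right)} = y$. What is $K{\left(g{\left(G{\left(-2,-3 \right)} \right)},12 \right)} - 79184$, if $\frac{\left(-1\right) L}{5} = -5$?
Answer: $-79147$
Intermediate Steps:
$L = 25$ ($L = \left(-5\right) \left(-5\right) = 25$)
$G{\left(Y,v \right)} = 6 Y$ ($G{\left(Y,v \right)} = - 3 Y \left(-2\right) = 6 Y$)
$g{\left(q \right)} = - \frac{50}{3}$ ($g{\left(q \right)} = - \frac{5}{\left(-3\right) \frac{1}{-10}} = - \frac{5}{\left(-3\right) \left(- \frac{1}{10}\right)} = - \frac{5}{\frac{3}{10}} = \left(-5\right) \frac{10}{3} = - \frac{50}{3}$)
$K{\left(F,m \right)} = 25 + m$
$K{\left(g{\left(G{\left(-2,-3 \right)} \right)},12 \right)} - 79184 = \left(25 + 12\right) - 79184 = 37 - 79184 = -79147$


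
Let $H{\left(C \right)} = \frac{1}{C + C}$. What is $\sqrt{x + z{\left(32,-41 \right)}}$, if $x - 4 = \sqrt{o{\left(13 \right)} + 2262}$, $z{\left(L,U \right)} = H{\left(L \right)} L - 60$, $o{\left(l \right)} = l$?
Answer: $\frac{\sqrt{-222 + 20 \sqrt{91}}}{2} \approx 2.7934 i$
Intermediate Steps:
$H{\left(C \right)} = \frac{1}{2 C}$
$z{\left(L,U \right)} = - \frac{119}{2}$ ($z{\left(L,U \right)} = \frac{1}{2 L} L - 60 = \frac{1}{2} - 60 = - \frac{119}{2}$)
$x = 4 + 5 \sqrt{91}$ ($x = 4 + \sqrt{13 + 2262} = 4 + \sqrt{2275} = 4 + 5 \sqrt{91} \approx 51.697$)
$\sqrt{x + z{\left(32,-41 \right)}} = \sqrt{\left(4 + 5 \sqrt{91}\right) - \frac{119}{2}} = \sqrt{- \frac{111}{2} + 5 \sqrt{91}}$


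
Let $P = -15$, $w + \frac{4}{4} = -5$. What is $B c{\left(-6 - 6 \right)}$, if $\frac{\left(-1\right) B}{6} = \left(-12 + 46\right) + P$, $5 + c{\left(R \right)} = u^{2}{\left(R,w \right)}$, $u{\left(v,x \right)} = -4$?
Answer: $-1254$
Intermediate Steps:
$w = -6$ ($w = -1 - 5 = -6$)
$c{\left(R \right)} = 11$ ($c{\left(R \right)} = -5 + \left(-4\right)^{2} = -5 + 16 = 11$)
$B = -114$ ($B = - 6 \left(\left(-12 + 46\right) - 15\right) = - 6 \left(34 - 15\right) = \left(-6\right) 19 = -114$)
$B c{\left(-6 - 6 \right)} = \left(-114\right) 11 = -1254$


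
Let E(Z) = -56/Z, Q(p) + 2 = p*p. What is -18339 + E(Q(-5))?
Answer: -421853/23 ≈ -18341.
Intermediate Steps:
Q(p) = -2 + p**2 (Q(p) = -2 + p*p = -2 + p**2)
-18339 + E(Q(-5)) = -18339 - 56/(-2 + (-5)**2) = -18339 - 56/(-2 + 25) = -18339 - 56/23 = -421853/23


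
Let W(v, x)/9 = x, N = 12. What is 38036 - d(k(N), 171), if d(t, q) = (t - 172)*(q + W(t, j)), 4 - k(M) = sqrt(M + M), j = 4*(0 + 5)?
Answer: 97004 + 702*sqrt(6) ≈ 98724.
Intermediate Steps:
j = 20 (j = 4*5 = 20)
W(v, x) = 9*x
k(M) = 4 - sqrt(2)*sqrt(M) (k(M) = 4 - sqrt(M + M) = 4 - sqrt(2*M) = 4 - sqrt(2)*sqrt(M))
d(t, q) = (-172 + t)*(180 + q) (d(t, q) = (t - 172)*(q + 9*20) = (-172 + t)*(q + 180) = (-172 + t)*(180 + q))
38036 - d(k(N), 171) = 38036 - (-30960 - 172*171 + 180*(4 - sqrt(2)*sqrt(12)) + 171*(4 - sqrt(2)*sqrt(12))) = 38036 - (-30960 - 29412 + 180*(4 - sqrt(2)*2*sqrt(3)) + 171*(4 - sqrt(2)*2*sqrt(3))) = 38036 - (-30960 - 29412 + 180*(4 - 2*sqrt(6)) + 171*(4 - 2*sqrt(6))) = 38036 - (-30960 - 29412 + (720 - 360*sqrt(6)) + (684 - 342*sqrt(6))) = 38036 - (-58968 - 702*sqrt(6)) = 38036 + (58968 + 702*sqrt(6)) = 97004 + 702*sqrt(6)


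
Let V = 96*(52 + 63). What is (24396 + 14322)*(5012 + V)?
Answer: 621501336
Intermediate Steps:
V = 11040 (V = 96*115 = 11040)
(24396 + 14322)*(5012 + V) = (24396 + 14322)*(5012 + 11040) = 38718*16052 = 621501336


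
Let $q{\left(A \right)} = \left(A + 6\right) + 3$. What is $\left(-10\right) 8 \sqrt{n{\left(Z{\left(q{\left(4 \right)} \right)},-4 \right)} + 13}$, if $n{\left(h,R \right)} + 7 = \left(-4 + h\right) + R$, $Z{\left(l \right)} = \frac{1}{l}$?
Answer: $- \frac{400 i \sqrt{13}}{13} \approx - 110.94 i$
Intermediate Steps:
$q{\left(A \right)} = 9 + A$ ($q{\left(A \right)} = \left(6 + A\right) + 3 = 9 + A$)
$n{\left(h,R \right)} = -11 + R + h$ ($n{\left(h,R \right)} = -7 + \left(\left(-4 + h\right) + R\right) = -7 + \left(-4 + R + h\right) = -11 + R + h$)
$\left(-10\right) 8 \sqrt{n{\left(Z{\left(q{\left(4 \right)} \right)},-4 \right)} + 13} = \left(-10\right) 8 \sqrt{\left(-11 - 4 + \frac{1}{9 + 4}\right) + 13} = - 80 \sqrt{\left(-11 - 4 + \frac{1}{13}\right) + 13} = - 80 \sqrt{- \frac{194}{13} + 13} = - 80 \sqrt{- \frac{25}{13}} = - 80 \frac{5 i \sqrt{13}}{13} = - \frac{400 i \sqrt{13}}{13}$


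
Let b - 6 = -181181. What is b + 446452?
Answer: 265277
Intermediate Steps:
b = -181175 (b = 6 - 181181 = -181175)
b + 446452 = -181175 + 446452 = 265277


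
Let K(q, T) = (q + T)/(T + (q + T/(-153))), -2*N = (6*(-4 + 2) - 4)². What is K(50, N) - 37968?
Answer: -224119137/5903 ≈ -37967.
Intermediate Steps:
N = -128 (N = -(6*(-4 + 2) - 4)²/2 = -(6*(-2) - 4)²/2 = -(-12 - 4)²/2 = -½*(-16)² = -½*256 = -128)
K(q, T) = (T + q)/(q + 152*T/153) (K(q, T) = (T + q)/(T + (q + T*(-1/153))) = (T + q)/(T + (q - T/153)) = (T + q)/(q + 152*T/153))
K(50, N) - 37968 = 153*(-128 + 50)/(152*(-128) + 153*50) - 37968 = 153*(-78)/(-19456 + 7650) - 37968 = 153*(-78)/(-11806) - 37968 = 153*(-1/11806)*(-78) - 37968 = 5967/5903 - 37968 = -224119137/5903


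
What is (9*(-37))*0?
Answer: 0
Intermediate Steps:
(9*(-37))*0 = -333*0 = 0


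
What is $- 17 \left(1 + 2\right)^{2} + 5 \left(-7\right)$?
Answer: $-188$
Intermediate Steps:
$- 17 \left(1 + 2\right)^{2} + 5 \left(-7\right) = - 17 \cdot 3^{2} - 35 = \left(-17\right) 9 - 35 = -153 - 35 = -188$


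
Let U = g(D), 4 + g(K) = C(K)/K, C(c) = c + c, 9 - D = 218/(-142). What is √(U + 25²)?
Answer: √623 ≈ 24.960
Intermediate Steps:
D = 748/71 (D = 9 - 218/(-142) = 9 - 218*(-1)/142 = 9 - 1*(-109/71) = 9 + 109/71 = 748/71 ≈ 10.535)
C(c) = 2*c
g(K) = -2 (g(K) = -4 + (2*K)/K = -4 + 2 = -2)
U = -2
√(U + 25²) = √(-2 + 25²) = √(-2 + 625) = √623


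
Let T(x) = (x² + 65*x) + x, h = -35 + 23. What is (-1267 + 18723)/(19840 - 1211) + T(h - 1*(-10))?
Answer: -2367056/18629 ≈ -127.06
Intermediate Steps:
h = -12
T(x) = x² + 66*x
(-1267 + 18723)/(19840 - 1211) + T(h - 1*(-10)) = (-1267 + 18723)/(19840 - 1211) + (-12 - 1*(-10))*(66 + (-12 - 1*(-10))) = 17456/18629 + (-12 + 10)*(66 + (-12 + 10)) = 17456*(1/18629) - 2*(66 - 2) = 17456/18629 - 2*64 = 17456/18629 - 128 = -2367056/18629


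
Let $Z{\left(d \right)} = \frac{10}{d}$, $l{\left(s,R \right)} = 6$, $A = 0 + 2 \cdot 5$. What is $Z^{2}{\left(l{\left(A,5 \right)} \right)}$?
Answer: $\frac{25}{9} \approx 2.7778$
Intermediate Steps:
$A = 10$ ($A = 0 + 10 = 10$)
$Z^{2}{\left(l{\left(A,5 \right)} \right)} = \left(\frac{10}{6}\right)^{2} = \left(10 \cdot \frac{1}{6}\right)^{2} = \left(\frac{5}{3}\right)^{2} = \frac{25}{9}$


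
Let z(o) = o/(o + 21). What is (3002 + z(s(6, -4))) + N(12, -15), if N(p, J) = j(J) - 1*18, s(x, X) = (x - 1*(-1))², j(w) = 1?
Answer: 29857/10 ≈ 2985.7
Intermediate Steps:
s(x, X) = (1 + x)² (s(x, X) = (x + 1)² = (1 + x)²)
N(p, J) = -17 (N(p, J) = 1 - 1*18 = 1 - 18 = -17)
z(o) = o/(21 + o)
(3002 + z(s(6, -4))) + N(12, -15) = (3002 + (1 + 6)²/(21 + (1 + 6)²)) - 17 = (3002 + 7²/(21 + 7²)) - 17 = (3002 + 49/(21 + 49)) - 17 = (3002 + 49/70) - 17 = (3002 + 49*(1/70)) - 17 = (3002 + 7/10) - 17 = 30027/10 - 17 = 29857/10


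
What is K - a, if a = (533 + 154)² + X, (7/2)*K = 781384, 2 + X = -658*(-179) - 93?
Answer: -2564824/7 ≈ -3.6640e+5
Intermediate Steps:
X = 117687 (X = -2 + (-658*(-179) - 93) = -2 + (117782 - 93) = -2 + 117689 = 117687)
K = 1562768/7 (K = (2/7)*781384 = 1562768/7 ≈ 2.2325e+5)
a = 589656 (a = (533 + 154)² + 117687 = 687² + 117687 = 471969 + 117687 = 589656)
K - a = 1562768/7 - 1*589656 = 1562768/7 - 589656 = -2564824/7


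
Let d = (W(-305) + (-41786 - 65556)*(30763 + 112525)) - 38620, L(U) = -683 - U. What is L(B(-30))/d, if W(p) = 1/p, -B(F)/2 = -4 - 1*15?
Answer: 219905/4691162030381 ≈ 4.6876e-8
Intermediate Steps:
B(F) = 38 (B(F) = -2*(-4 - 1*15) = -2*(-4 - 15) = -2*(-19) = 38)
d = -4691162030381/305 (d = (1/(-305) + (-41786 - 65556)*(30763 + 112525)) - 38620 = (-1/305 - 107342*143288) - 38620 = (-1/305 - 15380820496) - 38620 = -4691150251281/305 - 38620 = -4691162030381/305 ≈ -1.5381e+10)
L(B(-30))/d = (-683 - 1*38)/(-4691162030381/305) = (-683 - 38)*(-305/4691162030381) = -721*(-305/4691162030381) = 219905/4691162030381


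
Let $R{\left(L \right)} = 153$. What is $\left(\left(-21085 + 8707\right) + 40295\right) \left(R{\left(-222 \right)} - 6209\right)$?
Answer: $-169065352$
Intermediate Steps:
$\left(\left(-21085 + 8707\right) + 40295\right) \left(R{\left(-222 \right)} - 6209\right) = \left(\left(-21085 + 8707\right) + 40295\right) \left(153 - 6209\right) = \left(-12378 + 40295\right) \left(-6056\right) = 27917 \left(-6056\right) = -169065352$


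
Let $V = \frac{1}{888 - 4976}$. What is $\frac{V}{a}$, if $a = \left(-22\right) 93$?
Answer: $\frac{1}{8364048} \approx 1.1956 \cdot 10^{-7}$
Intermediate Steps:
$V = - \frac{1}{4088}$ ($V = \frac{1}{-4088} = - \frac{1}{4088} \approx -0.00024462$)
$a = -2046$
$\frac{V}{a} = - \frac{1}{4088 \left(-2046\right)} = \left(- \frac{1}{4088}\right) \left(- \frac{1}{2046}\right) = \frac{1}{8364048}$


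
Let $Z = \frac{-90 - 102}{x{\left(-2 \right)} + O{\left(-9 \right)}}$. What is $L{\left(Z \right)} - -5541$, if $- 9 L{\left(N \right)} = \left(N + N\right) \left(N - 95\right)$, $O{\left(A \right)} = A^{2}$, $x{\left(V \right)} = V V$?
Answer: $\frac{119042999}{21675} \approx 5492.2$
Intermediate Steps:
$x{\left(V \right)} = V^{2}$
$Z = - \frac{192}{85}$ ($Z = \frac{-90 - 102}{\left(-2\right)^{2} + \left(-9\right)^{2}} = - \frac{192}{4 + 81} = - \frac{192}{85} \approx -2.2588$)
$L{\left(N \right)} = - \frac{2 N \left(-95 + N\right)}{9}$ ($L{\left(N \right)} = - \frac{\left(N + N\right) \left(N - 95\right)}{9} = - \frac{2 N \left(-95 + N\right)}{9}$)
$L{\left(Z \right)} - -5541 = \frac{2}{9} \left(- \frac{192}{85}\right) \left(95 - - \frac{192}{85}\right) - -5541 = \frac{2}{9} \left(- \frac{192}{85}\right) \left(95 + \frac{192}{85}\right) + 5541 = \frac{2}{9} \left(- \frac{192}{85}\right) \frac{8267}{85} + 5541 = - \frac{1058176}{21675} + 5541 = \frac{119042999}{21675}$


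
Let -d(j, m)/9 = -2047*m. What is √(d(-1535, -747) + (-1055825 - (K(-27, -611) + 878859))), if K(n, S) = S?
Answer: 3*I*√1744006 ≈ 3961.8*I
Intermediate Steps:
d(j, m) = 18423*m (d(j, m) = -(-18423)*m = 18423*m)
√(d(-1535, -747) + (-1055825 - (K(-27, -611) + 878859))) = √(18423*(-747) + (-1055825 - (-611 + 878859))) = √(-13761981 + (-1055825 - 1*878248)) = √(-13761981 + (-1055825 - 878248)) = √(-13761981 - 1934073) = √(-15696054) = 3*I*√1744006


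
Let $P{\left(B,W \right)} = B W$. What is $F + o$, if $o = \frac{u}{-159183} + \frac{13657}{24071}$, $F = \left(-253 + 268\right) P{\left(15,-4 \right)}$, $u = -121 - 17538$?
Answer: $- \frac{3445925561680}{3831693993} \approx -899.32$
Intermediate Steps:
$u = -17659$ ($u = -121 - 17538 = -17659$)
$F = -900$ ($F = \left(-253 + 268\right) 15 \left(-4\right) = 15 \left(-60\right) = -900$)
$o = \frac{2599032020}{3831693993}$ ($o = - \frac{17659}{-159183} + \frac{13657}{24071} = \left(-17659\right) \left(- \frac{1}{159183}\right) + 13657 \cdot \frac{1}{24071} = \frac{17659}{159183} + \frac{13657}{24071} = \frac{2599032020}{3831693993} \approx 0.6783$)
$F + o = -900 + \frac{2599032020}{3831693993} = - \frac{3445925561680}{3831693993}$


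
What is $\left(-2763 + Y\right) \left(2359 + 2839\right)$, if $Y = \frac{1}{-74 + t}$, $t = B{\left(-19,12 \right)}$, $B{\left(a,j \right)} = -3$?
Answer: $- \frac{1105884896}{77} \approx -1.4362 \cdot 10^{7}$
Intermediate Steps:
$t = -3$
$Y = - \frac{1}{77}$ ($Y = \frac{1}{-74 - 3} = \frac{1}{-77} = - \frac{1}{77} \approx -0.012987$)
$\left(-2763 + Y\right) \left(2359 + 2839\right) = \left(-2763 - \frac{1}{77}\right) \left(2359 + 2839\right) = \left(- \frac{212752}{77}\right) 5198 = - \frac{1105884896}{77}$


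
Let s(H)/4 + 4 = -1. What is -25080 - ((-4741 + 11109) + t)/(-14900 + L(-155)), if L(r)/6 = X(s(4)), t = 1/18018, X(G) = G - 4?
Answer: -6798140084735/271062792 ≈ -25080.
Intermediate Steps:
s(H) = -20 (s(H) = -16 + 4*(-1) = -16 - 4 = -20)
X(G) = -4 + G
t = 1/18018 ≈ 5.5500e-5
L(r) = -144 (L(r) = 6*(-4 - 20) = 6*(-24) = -144)
-25080 - ((-4741 + 11109) + t)/(-14900 + L(-155)) = -25080 - ((-4741 + 11109) + 1/18018)/(-14900 - 144) = -25080 - (6368 + 1/18018)/(-15044) = -25080 - 114738625*(-1)/(18018*15044) = -25080 - 1*(-114738625/271062792) = -25080 + 114738625/271062792 = -6798140084735/271062792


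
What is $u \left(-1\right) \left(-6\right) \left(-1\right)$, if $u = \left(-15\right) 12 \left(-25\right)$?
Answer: $-27000$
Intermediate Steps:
$u = 4500$ ($u = \left(-180\right) \left(-25\right) = 4500$)
$u \left(-1\right) \left(-6\right) \left(-1\right) = 4500 \left(-1\right) \left(-6\right) \left(-1\right) = 4500 \cdot 6 \left(-1\right) = 4500 \left(-6\right) = -27000$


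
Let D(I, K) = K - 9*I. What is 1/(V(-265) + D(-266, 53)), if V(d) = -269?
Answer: 1/2178 ≈ 0.00045914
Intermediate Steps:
1/(V(-265) + D(-266, 53)) = 1/(-269 + (53 - 9*(-266))) = 1/(-269 + (53 + 2394)) = 1/(-269 + 2447) = 1/2178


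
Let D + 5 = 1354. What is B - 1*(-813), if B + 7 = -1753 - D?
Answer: -2296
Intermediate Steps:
D = 1349 (D = -5 + 1354 = 1349)
B = -3109 (B = -7 + (-1753 - 1*1349) = -7 + (-1753 - 1349) = -7 - 3102 = -3109)
B - 1*(-813) = -3109 - 1*(-813) = -3109 + 813 = -2296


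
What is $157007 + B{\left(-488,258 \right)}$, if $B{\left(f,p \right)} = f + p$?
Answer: $156777$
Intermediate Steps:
$157007 + B{\left(-488,258 \right)} = 157007 + \left(-488 + 258\right) = 157007 - 230 = 156777$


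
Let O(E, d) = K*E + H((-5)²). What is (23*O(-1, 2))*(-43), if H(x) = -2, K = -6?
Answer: -3956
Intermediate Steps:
O(E, d) = -2 - 6*E (O(E, d) = -6*E - 2 = -2 - 6*E)
(23*O(-1, 2))*(-43) = (23*(-2 - 6*(-1)))*(-43) = (23*(-2 + 6))*(-43) = (23*4)*(-43) = 92*(-43) = -3956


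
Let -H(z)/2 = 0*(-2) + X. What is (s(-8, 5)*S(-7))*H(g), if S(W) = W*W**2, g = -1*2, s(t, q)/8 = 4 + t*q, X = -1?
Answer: 197568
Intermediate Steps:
s(t, q) = 32 + 8*q*t (s(t, q) = 8*(4 + t*q) = 8*(4 + q*t) = 32 + 8*q*t)
g = -2
S(W) = W**3
H(z) = 2 (H(z) = -2*(0*(-2) - 1) = -2*(0 - 1) = -2*(-1) = 2)
(s(-8, 5)*S(-7))*H(g) = ((32 + 8*5*(-8))*(-7)**3)*2 = ((32 - 320)*(-343))*2 = -288*(-343)*2 = 98784*2 = 197568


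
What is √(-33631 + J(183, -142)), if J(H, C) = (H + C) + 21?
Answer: I*√33569 ≈ 183.22*I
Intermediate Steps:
J(H, C) = 21 + C + H (J(H, C) = (C + H) + 21 = 21 + C + H)
√(-33631 + J(183, -142)) = √(-33631 + (21 - 142 + 183)) = √(-33631 + 62) = √(-33569) = I*√33569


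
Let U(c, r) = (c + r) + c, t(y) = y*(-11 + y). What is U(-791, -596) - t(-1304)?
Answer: -1716938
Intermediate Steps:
U(c, r) = r + 2*c
U(-791, -596) - t(-1304) = (-596 + 2*(-791)) - (-1304)*(-11 - 1304) = (-596 - 1582) - (-1304)*(-1315) = -2178 - 1*1714760 = -2178 - 1714760 = -1716938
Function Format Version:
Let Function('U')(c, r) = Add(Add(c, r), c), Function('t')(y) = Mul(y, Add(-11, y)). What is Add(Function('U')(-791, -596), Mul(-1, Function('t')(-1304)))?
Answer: -1716938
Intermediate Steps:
Function('U')(c, r) = Add(r, Mul(2, c))
Add(Function('U')(-791, -596), Mul(-1, Function('t')(-1304))) = Add(Add(-596, Mul(2, -791)), Mul(-1, Mul(-1304, Add(-11, -1304)))) = Add(Add(-596, -1582), Mul(-1, Mul(-1304, -1315))) = Add(-2178, Mul(-1, 1714760)) = Add(-2178, -1714760) = -1716938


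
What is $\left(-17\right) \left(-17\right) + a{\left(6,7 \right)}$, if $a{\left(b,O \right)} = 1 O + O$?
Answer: $303$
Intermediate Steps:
$a{\left(b,O \right)} = 2 O$ ($a{\left(b,O \right)} = O + O = 2 O$)
$\left(-17\right) \left(-17\right) + a{\left(6,7 \right)} = \left(-17\right) \left(-17\right) + 2 \cdot 7 = 289 + 14 = 303$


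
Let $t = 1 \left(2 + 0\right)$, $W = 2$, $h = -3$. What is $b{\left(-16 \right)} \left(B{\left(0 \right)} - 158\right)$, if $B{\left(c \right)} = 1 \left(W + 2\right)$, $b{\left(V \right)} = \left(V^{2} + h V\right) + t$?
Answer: $-47124$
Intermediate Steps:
$t = 2$ ($t = 1 \cdot 2 = 2$)
$b{\left(V \right)} = 2 + V^{2} - 3 V$ ($b{\left(V \right)} = \left(V^{2} - 3 V\right) + 2 = 2 + V^{2} - 3 V$)
$B{\left(c \right)} = 4$ ($B{\left(c \right)} = 1 \left(2 + 2\right) = 1 \cdot 4 = 4$)
$b{\left(-16 \right)} \left(B{\left(0 \right)} - 158\right) = \left(2 + \left(-16\right)^{2} - -48\right) \left(4 - 158\right) = \left(2 + 256 + 48\right) \left(-154\right) = 306 \left(-154\right) = -47124$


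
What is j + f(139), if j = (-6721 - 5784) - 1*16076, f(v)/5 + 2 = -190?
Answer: -29541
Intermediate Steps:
f(v) = -960 (f(v) = -10 + 5*(-190) = -10 - 950 = -960)
j = -28581 (j = -12505 - 16076 = -28581)
j + f(139) = -28581 - 960 = -29541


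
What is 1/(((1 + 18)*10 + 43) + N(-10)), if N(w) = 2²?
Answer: 1/237 ≈ 0.0042194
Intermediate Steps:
N(w) = 4
1/(((1 + 18)*10 + 43) + N(-10)) = 1/(((1 + 18)*10 + 43) + 4) = 1/((19*10 + 43) + 4) = 1/((190 + 43) + 4) = 1/(233 + 4) = 1/237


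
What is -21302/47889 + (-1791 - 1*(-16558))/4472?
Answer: 611914319/214159608 ≈ 2.8573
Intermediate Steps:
-21302/47889 + (-1791 - 1*(-16558))/4472 = -21302*1/47889 + (-1791 + 16558)*(1/4472) = -21302/47889 + 14767*(1/4472) = -21302/47889 + 14767/4472 = 611914319/214159608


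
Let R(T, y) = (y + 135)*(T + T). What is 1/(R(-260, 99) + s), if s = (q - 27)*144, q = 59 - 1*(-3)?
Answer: -1/116640 ≈ -8.5734e-6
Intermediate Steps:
q = 62 (q = 59 + 3 = 62)
R(T, y) = 2*T*(135 + y) (R(T, y) = (135 + y)*(2*T) = 2*T*(135 + y))
s = 5040 (s = (62 - 27)*144 = 35*144 = 5040)
1/(R(-260, 99) + s) = 1/(2*(-260)*(135 + 99) + 5040) = 1/(2*(-260)*234 + 5040) = 1/(-121680 + 5040) = 1/(-116640) = -1/116640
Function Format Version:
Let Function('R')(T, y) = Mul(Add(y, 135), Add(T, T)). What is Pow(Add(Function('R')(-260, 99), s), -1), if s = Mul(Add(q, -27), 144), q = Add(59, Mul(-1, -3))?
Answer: Rational(-1, 116640) ≈ -8.5734e-6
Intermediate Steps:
q = 62 (q = Add(59, 3) = 62)
Function('R')(T, y) = Mul(2, T, Add(135, y)) (Function('R')(T, y) = Mul(Add(135, y), Mul(2, T)) = Mul(2, T, Add(135, y)))
s = 5040 (s = Mul(Add(62, -27), 144) = Mul(35, 144) = 5040)
Pow(Add(Function('R')(-260, 99), s), -1) = Pow(Add(Mul(2, -260, Add(135, 99)), 5040), -1) = Pow(Add(Mul(2, -260, 234), 5040), -1) = Pow(Add(-121680, 5040), -1) = Pow(-116640, -1) = Rational(-1, 116640)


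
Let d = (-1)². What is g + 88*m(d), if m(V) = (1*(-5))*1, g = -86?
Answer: -526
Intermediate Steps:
d = 1
m(V) = -5 (m(V) = -5*1 = -5)
g + 88*m(d) = -86 + 88*(-5) = -86 - 440 = -526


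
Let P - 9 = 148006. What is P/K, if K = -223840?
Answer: -29603/44768 ≈ -0.66125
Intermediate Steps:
P = 148015 (P = 9 + 148006 = 148015)
P/K = 148015/(-223840) = 148015*(-1/223840) = -29603/44768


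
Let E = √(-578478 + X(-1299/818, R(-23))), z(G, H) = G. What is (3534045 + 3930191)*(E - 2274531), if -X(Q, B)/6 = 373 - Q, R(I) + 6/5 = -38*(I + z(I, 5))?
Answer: -16977636173316 + 22392708*I*√10793816341/409 ≈ -1.6978e+13 + 5.6881e+9*I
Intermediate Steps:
R(I) = -6/5 - 76*I (R(I) = -6/5 - 38*(I + I) = -6/5 - 76*I)
X(Q, B) = -2238 + 6*Q (X(Q, B) = -6*(373 - Q) = -2238 + 6*Q)
E = 3*I*√10793816341/409 (E = √(-578478 + (-2238 + 6*(-1299/818))) = √(-578478 + (-2238 - 3897/409)) = √(-578478 - 919239/409) = √(-237516741/409) = 3*I*√10793816341/409 ≈ 762.05*I)
(3534045 + 3930191)*(E - 2274531) = (3534045 + 3930191)*(3*I*√10793816341/409 - 2274531) = 7464236*(-2274531 + 3*I*√10793816341/409) = -16977636173316 + 22392708*I*√10793816341/409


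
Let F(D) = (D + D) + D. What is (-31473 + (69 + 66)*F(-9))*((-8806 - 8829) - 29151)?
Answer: 1643030748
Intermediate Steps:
F(D) = 3*D (F(D) = 2*D + D = 3*D)
(-31473 + (69 + 66)*F(-9))*((-8806 - 8829) - 29151) = (-31473 + (69 + 66)*(3*(-9)))*((-8806 - 8829) - 29151) = (-31473 + 135*(-27))*(-17635 - 29151) = (-31473 - 3645)*(-46786) = -35118*(-46786) = 1643030748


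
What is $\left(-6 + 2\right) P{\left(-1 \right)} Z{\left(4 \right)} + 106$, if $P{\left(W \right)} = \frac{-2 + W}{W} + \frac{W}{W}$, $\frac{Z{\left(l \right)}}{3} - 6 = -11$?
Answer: $346$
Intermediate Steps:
$Z{\left(l \right)} = -15$ ($Z{\left(l \right)} = 18 + 3 \left(-11\right) = 18 - 33 = -15$)
$P{\left(W \right)} = 1 + \frac{-2 + W}{W}$ ($P{\left(W \right)} = \frac{-2 + W}{W} + 1 = 1 + \frac{-2 + W}{W}$)
$\left(-6 + 2\right) P{\left(-1 \right)} Z{\left(4 \right)} + 106 = \left(-6 + 2\right) \left(2 - \frac{2}{-1}\right) \left(-15\right) + 106 = - 4 \left(2 - -2\right) \left(-15\right) + 106 = - 4 \left(2 + 2\right) \left(-15\right) + 106 = \left(-4\right) 4 \left(-15\right) + 106 = \left(-16\right) \left(-15\right) + 106 = 240 + 106 = 346$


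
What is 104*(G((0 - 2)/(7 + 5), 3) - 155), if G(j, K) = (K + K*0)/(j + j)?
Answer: -17056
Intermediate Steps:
G(j, K) = K/(2*j) (G(j, K) = (K + 0)/((2*j)) = K*(1/(2*j)) = K/(2*j))
104*(G((0 - 2)/(7 + 5), 3) - 155) = 104*((½)*3/((0 - 2)/(7 + 5)) - 155) = 104*((½)*3/(-2/12) - 155) = 104*((½)*3/(-2*1/12) - 155) = 104*((½)*3/(-⅙) - 155) = 104*((½)*3*(-6) - 155) = 104*(-9 - 155) = 104*(-164) = -17056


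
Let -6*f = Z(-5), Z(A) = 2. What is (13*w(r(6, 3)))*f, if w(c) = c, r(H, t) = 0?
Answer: 0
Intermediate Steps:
f = -⅓ (f = -⅙*2 = -⅓ ≈ -0.33333)
(13*w(r(6, 3)))*f = (13*0)*(-⅓) = 0*(-⅓) = 0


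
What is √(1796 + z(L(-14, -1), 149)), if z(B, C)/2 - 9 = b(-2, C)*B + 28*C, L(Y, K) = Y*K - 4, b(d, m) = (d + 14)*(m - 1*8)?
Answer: √43998 ≈ 209.76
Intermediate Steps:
b(d, m) = (-8 + m)*(14 + d) (b(d, m) = (14 + d)*(m - 8) = (14 + d)*(-8 + m) = (-8 + m)*(14 + d))
L(Y, K) = -4 + K*Y (L(Y, K) = K*Y - 4 = -4 + K*Y)
z(B, C) = 18 + 56*C + 2*B*(-96 + 12*C) (z(B, C) = 18 + 2*((-112 - 8*(-2) + 14*C - 2*C)*B + 28*C) = 18 + 2*((-112 + 16 + 14*C - 2*C)*B + 28*C) = 18 + 2*((-96 + 12*C)*B + 28*C) = 18 + 2*(B*(-96 + 12*C) + 28*C) = 18 + 2*(28*C + B*(-96 + 12*C)) = 18 + (56*C + 2*B*(-96 + 12*C)) = 18 + 56*C + 2*B*(-96 + 12*C))
√(1796 + z(L(-14, -1), 149)) = √(1796 + (18 + 56*149 + 24*(-4 - 1*(-14))*(-8 + 149))) = √(1796 + (18 + 8344 + 24*(-4 + 14)*141)) = √(1796 + (18 + 8344 + 24*10*141)) = √(1796 + (18 + 8344 + 33840)) = √(1796 + 42202) = √43998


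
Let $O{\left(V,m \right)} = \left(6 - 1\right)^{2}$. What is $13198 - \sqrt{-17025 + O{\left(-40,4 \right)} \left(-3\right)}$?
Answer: $13198 - 30 i \sqrt{19} \approx 13198.0 - 130.77 i$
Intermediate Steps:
$O{\left(V,m \right)} = 25$ ($O{\left(V,m \right)} = 5^{2} = 25$)
$13198 - \sqrt{-17025 + O{\left(-40,4 \right)} \left(-3\right)} = 13198 - \sqrt{-17025 + 25 \left(-3\right)} = 13198 - \sqrt{-17025 - 75} = 13198 - \sqrt{-17100} = 13198 - 30 i \sqrt{19}$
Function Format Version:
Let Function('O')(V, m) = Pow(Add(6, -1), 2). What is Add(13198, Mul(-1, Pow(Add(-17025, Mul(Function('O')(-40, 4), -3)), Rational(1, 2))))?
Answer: Add(13198, Mul(-30, I, Pow(19, Rational(1, 2)))) ≈ Add(13198., Mul(-130.77, I))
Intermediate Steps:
Function('O')(V, m) = 25 (Function('O')(V, m) = Pow(5, 2) = 25)
Add(13198, Mul(-1, Pow(Add(-17025, Mul(Function('O')(-40, 4), -3)), Rational(1, 2)))) = Add(13198, Mul(-1, Pow(Add(-17025, Mul(25, -3)), Rational(1, 2)))) = Add(13198, Mul(-1, Pow(Add(-17025, -75), Rational(1, 2)))) = Add(13198, Mul(-1, Pow(-17100, Rational(1, 2)))) = Add(13198, Mul(-1, Mul(30, I, Pow(19, Rational(1, 2))))) = Add(13198, Mul(-30, I, Pow(19, Rational(1, 2))))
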